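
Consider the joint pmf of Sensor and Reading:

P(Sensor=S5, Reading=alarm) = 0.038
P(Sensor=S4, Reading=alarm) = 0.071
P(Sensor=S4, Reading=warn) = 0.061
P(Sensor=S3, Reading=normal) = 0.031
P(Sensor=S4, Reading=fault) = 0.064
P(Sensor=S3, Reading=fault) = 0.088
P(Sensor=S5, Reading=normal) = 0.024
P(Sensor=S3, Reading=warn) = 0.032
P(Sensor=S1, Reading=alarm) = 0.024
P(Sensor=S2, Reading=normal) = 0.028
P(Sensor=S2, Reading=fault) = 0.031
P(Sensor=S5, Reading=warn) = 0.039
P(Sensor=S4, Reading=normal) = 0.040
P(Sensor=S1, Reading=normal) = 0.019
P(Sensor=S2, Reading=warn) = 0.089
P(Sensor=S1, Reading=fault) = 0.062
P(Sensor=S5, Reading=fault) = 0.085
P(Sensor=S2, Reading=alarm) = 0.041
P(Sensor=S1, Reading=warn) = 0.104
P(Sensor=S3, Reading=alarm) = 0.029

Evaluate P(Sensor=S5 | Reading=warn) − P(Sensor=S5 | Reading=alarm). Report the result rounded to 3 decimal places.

-0.067

P(Reading=warn) = 0.104 + 0.089 + 0.032 + 0.061 + 0.039 = 0.325; P(Sensor=S5 | Reading=warn) = 0.039/0.325 = 0.1200.
P(Reading=alarm) = 0.024 + 0.041 + 0.029 + 0.071 + 0.038 = 0.203; P(Sensor=S5 | Reading=alarm) = 0.038/0.203 = 0.1872.
Difference = -0.067.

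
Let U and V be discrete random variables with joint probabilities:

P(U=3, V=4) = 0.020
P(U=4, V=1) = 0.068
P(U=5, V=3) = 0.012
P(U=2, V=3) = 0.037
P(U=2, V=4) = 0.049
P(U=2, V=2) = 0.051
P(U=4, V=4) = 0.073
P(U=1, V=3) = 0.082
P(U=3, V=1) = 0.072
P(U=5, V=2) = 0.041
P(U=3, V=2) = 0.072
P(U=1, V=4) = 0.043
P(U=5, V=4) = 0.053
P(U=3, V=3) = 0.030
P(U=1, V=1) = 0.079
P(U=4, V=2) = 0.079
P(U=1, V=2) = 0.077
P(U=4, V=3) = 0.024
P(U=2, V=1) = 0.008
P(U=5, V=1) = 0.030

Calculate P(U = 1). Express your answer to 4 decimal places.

0.2810

P(U=1) = 0.079 + 0.077 + 0.082 + 0.043 = 0.281.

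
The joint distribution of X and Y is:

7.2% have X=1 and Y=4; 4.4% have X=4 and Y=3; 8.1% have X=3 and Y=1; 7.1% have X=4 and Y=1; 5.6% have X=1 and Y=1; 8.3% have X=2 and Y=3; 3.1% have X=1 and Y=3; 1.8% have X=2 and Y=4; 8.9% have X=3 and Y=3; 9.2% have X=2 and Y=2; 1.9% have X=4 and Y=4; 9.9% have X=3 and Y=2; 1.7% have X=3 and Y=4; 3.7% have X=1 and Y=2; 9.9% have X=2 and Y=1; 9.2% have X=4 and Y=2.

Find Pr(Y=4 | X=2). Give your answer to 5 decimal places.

0.06164

P(X=2) = 0.099 + 0.092 + 0.083 + 0.018 = 0.292.
P(Y=4 | X=2) = 0.018/0.292 = 0.06164.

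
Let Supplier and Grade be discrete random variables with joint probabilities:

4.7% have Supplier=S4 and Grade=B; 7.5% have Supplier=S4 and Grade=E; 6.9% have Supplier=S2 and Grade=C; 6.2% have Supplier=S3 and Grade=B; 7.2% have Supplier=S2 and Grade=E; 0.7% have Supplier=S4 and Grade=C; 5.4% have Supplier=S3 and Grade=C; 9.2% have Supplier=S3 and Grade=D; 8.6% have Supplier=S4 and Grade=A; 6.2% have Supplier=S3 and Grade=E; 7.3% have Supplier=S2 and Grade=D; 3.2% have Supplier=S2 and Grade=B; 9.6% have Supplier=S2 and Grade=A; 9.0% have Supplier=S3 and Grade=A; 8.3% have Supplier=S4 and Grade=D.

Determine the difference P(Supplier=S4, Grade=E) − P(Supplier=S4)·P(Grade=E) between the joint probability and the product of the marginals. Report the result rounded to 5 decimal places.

P(Supplier=S4) = 0.086 + 0.047 + 0.007 + 0.083 + 0.075 = 0.298.
P(Grade=E) = 0.072 + 0.062 + 0.075 = 0.209.
P(Supplier=S4, Grade=E) − P(Supplier=S4)P(Grade=E) = 0.075 − 0.298×0.209 = 0.01272.

0.01272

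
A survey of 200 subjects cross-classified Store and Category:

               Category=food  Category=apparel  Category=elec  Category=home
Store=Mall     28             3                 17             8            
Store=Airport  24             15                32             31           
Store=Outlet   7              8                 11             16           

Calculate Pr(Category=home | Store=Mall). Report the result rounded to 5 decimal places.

Total with Store=Mall: 28 + 3 + 17 + 8 = 56.
P(Category=home | Store=Mall) = 8/56 = 0.14286.

0.14286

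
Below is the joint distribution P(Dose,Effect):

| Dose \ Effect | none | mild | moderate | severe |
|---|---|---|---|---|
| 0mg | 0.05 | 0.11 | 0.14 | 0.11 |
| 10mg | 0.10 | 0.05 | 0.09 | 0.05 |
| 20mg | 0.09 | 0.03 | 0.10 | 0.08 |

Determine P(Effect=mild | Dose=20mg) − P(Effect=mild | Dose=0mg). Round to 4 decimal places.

P(Dose=20mg) = 0.09 + 0.03 + 0.10 + 0.08 = 0.30; P(Effect=mild | Dose=20mg) = 0.03/0.30 = 0.10000.
P(Dose=0mg) = 0.05 + 0.11 + 0.14 + 0.11 = 0.41; P(Effect=mild | Dose=0mg) = 0.11/0.41 = 0.26829.
Difference = -0.1683.

-0.1683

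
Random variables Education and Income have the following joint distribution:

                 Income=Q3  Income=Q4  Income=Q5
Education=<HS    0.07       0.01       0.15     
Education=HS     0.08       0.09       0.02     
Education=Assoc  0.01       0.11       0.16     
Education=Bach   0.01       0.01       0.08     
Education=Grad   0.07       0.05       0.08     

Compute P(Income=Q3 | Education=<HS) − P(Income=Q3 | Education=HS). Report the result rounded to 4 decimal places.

P(Education=<HS) = 0.07 + 0.01 + 0.15 = 0.23; P(Income=Q3 | Education=<HS) = 0.07/0.23 = 0.30435.
P(Education=HS) = 0.08 + 0.09 + 0.02 = 0.19; P(Income=Q3 | Education=HS) = 0.08/0.19 = 0.42105.
Difference = -0.1167.

-0.1167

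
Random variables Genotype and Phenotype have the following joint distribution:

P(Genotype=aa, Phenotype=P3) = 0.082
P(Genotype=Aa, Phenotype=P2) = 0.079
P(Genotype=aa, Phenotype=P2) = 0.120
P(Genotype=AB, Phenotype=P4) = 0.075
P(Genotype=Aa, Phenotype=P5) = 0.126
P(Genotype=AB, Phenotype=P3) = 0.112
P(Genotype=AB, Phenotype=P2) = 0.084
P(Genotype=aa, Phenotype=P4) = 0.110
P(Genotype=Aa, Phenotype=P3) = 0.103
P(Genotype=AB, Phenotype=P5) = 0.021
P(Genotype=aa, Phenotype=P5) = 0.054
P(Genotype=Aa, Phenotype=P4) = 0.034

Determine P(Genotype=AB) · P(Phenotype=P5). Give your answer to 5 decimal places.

P(Genotype=AB) = 0.084 + 0.112 + 0.075 + 0.021 = 0.292.
P(Phenotype=P5) = 0.126 + 0.054 + 0.021 = 0.201.
Product: 0.292 × 0.201 = 0.05869.

0.05869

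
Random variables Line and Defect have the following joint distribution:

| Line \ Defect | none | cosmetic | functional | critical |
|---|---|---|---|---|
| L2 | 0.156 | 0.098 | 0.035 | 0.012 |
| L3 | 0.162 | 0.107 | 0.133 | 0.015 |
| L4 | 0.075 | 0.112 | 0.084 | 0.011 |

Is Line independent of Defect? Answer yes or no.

P(Line=L2) = 0.301 and P(Defect=functional) = 0.252, so their product is 0.07585, but P(Line=L2, Defect=functional) = 0.035. Since these differ, Line and Defect are not independent.

no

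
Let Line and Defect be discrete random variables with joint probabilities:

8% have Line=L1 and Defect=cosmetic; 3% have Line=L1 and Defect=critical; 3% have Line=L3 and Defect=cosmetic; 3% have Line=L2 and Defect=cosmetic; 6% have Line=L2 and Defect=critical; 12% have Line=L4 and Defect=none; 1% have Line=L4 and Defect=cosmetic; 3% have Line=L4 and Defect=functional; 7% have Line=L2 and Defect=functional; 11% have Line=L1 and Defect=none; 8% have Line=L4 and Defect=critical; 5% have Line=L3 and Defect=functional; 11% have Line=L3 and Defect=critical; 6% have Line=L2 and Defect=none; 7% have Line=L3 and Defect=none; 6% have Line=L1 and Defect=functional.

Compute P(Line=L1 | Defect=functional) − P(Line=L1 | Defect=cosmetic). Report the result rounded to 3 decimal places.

-0.248

P(Defect=functional) = 0.06 + 0.07 + 0.05 + 0.03 = 0.21; P(Line=L1 | Defect=functional) = 0.06/0.21 = 0.2857.
P(Defect=cosmetic) = 0.08 + 0.03 + 0.03 + 0.01 = 0.15; P(Line=L1 | Defect=cosmetic) = 0.08/0.15 = 0.5333.
Difference = -0.248.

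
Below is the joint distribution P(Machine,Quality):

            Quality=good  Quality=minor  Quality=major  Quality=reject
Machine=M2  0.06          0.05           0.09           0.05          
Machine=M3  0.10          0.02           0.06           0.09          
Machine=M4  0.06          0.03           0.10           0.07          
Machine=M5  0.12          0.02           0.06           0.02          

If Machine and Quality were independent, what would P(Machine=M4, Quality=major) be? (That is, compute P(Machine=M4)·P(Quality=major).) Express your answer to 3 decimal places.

0.081

P(Machine=M4) = 0.06 + 0.03 + 0.10 + 0.07 = 0.26.
P(Quality=major) = 0.09 + 0.06 + 0.10 + 0.06 = 0.31.
Product: 0.26 × 0.31 = 0.081.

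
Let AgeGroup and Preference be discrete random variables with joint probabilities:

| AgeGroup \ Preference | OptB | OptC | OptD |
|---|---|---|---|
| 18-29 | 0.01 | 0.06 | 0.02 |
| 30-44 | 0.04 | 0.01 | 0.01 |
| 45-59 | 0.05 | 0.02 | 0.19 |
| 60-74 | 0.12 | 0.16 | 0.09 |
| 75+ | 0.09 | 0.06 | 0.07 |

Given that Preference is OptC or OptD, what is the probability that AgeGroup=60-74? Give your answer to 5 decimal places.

P(Preference=OptC) = 0.06 + 0.01 + 0.02 + 0.16 + 0.06 = 0.31.
P(Preference=OptD) = 0.02 + 0.01 + 0.19 + 0.09 + 0.07 = 0.38.
P(Preference ∈ {OptC, OptD}) = 0.31 + 0.38 = 0.69; P(AgeGroup=60-74, Preference ∈ {OptC, OptD}) = 0.16 + 0.09 = 0.25.
P(AgeGroup=60-74 | Preference ∈ {OptC, OptD}) = 0.25/0.69 = 0.36232.

0.36232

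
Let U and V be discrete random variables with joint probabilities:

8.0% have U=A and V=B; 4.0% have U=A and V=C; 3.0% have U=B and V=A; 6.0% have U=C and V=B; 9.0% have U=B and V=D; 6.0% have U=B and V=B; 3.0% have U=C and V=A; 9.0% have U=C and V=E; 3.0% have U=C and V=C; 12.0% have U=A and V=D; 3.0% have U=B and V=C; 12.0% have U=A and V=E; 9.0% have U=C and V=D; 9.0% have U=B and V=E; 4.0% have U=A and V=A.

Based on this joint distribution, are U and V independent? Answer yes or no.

yes

Every cell satisfies P(U,V) = P(U)·P(V). For instance P(U=C) = 0.300, P(V=E) = 0.300, and 0.300×0.300 = 0.090 matches the joint entry. So U and V are independent.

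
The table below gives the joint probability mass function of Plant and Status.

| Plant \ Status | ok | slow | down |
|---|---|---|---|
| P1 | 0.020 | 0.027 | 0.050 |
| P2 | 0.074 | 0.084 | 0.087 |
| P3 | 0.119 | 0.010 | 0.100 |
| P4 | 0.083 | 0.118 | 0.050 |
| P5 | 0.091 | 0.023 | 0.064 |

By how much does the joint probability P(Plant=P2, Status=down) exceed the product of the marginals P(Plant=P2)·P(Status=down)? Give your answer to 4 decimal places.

0.0010

P(Plant=P2) = 0.074 + 0.084 + 0.087 = 0.245.
P(Status=down) = 0.050 + 0.087 + 0.100 + 0.050 + 0.064 = 0.351.
P(Plant=P2, Status=down) − P(Plant=P2)P(Status=down) = 0.087 − 0.245×0.351 = 0.0010.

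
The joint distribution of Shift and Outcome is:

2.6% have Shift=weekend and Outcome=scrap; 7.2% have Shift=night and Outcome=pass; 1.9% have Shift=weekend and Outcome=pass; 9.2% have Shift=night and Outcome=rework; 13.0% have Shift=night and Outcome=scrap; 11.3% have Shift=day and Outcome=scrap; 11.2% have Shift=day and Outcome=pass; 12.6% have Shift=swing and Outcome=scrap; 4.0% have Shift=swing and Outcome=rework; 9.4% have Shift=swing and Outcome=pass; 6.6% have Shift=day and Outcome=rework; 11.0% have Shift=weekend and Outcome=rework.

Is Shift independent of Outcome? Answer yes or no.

no

P(Shift=weekend) = 0.155 and P(Outcome=rework) = 0.308, so their product is 0.04774, but P(Shift=weekend, Outcome=rework) = 0.110. Since these differ, Shift and Outcome are not independent.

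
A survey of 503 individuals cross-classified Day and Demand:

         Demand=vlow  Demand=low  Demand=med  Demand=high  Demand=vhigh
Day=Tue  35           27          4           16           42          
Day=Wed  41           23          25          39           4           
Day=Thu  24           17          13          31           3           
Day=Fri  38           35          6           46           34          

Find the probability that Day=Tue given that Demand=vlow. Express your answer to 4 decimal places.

Total with Demand=vlow: 35 + 41 + 24 + 38 = 138.
P(Day=Tue | Demand=vlow) = 35/138 = 0.2536.

0.2536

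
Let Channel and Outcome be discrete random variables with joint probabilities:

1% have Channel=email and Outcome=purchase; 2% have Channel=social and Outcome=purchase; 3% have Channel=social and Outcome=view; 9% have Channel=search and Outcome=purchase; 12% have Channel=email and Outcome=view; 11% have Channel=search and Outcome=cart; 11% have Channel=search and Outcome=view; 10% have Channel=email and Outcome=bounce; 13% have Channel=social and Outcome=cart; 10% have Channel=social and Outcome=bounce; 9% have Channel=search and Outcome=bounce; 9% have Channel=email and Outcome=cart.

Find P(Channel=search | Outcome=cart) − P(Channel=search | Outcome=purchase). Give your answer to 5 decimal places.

-0.41667

P(Outcome=cart) = 0.09 + 0.11 + 0.13 = 0.33; P(Channel=search | Outcome=cart) = 0.11/0.33 = 0.333333.
P(Outcome=purchase) = 0.01 + 0.09 + 0.02 = 0.12; P(Channel=search | Outcome=purchase) = 0.09/0.12 = 0.750000.
Difference = -0.41667.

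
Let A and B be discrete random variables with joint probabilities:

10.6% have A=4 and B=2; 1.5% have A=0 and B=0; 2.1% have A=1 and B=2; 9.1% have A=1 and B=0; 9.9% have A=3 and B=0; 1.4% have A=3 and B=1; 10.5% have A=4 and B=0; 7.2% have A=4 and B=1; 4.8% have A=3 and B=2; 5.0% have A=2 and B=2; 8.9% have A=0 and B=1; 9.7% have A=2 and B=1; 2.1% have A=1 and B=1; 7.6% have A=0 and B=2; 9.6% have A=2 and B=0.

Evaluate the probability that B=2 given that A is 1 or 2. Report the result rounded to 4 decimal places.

0.1888

P(A=1) = 0.091 + 0.021 + 0.021 = 0.133.
P(A=2) = 0.096 + 0.097 + 0.050 = 0.243.
P(A ∈ {1, 2}) = 0.133 + 0.243 = 0.376; P(B=2, A ∈ {1, 2}) = 0.021 + 0.050 = 0.071.
P(B=2 | A ∈ {1, 2}) = 0.071/0.376 = 0.1888.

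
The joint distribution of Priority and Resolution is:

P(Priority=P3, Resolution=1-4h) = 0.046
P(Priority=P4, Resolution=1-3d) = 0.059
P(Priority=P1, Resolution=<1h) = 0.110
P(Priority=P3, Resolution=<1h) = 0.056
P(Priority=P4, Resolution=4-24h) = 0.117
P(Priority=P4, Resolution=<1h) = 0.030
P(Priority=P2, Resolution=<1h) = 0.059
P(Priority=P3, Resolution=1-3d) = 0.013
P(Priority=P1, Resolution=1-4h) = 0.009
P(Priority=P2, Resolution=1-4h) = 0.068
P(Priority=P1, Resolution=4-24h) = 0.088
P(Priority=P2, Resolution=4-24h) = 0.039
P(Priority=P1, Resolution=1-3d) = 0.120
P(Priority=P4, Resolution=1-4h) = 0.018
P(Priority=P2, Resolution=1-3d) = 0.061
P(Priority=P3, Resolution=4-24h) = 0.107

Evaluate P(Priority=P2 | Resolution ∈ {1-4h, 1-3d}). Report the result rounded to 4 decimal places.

P(Resolution=1-4h) = 0.009 + 0.068 + 0.046 + 0.018 = 0.141.
P(Resolution=1-3d) = 0.120 + 0.061 + 0.013 + 0.059 = 0.253.
P(Resolution ∈ {1-4h, 1-3d}) = 0.141 + 0.253 = 0.394; P(Priority=P2, Resolution ∈ {1-4h, 1-3d}) = 0.068 + 0.061 = 0.129.
P(Priority=P2 | Resolution ∈ {1-4h, 1-3d}) = 0.129/0.394 = 0.3274.

0.3274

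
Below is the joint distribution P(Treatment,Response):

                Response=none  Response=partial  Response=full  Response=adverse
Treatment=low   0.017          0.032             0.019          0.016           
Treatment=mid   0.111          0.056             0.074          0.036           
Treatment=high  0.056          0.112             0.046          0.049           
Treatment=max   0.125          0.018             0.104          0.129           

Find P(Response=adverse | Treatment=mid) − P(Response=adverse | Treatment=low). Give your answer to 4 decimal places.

-0.0605

P(Treatment=mid) = 0.111 + 0.056 + 0.074 + 0.036 = 0.277; P(Response=adverse | Treatment=mid) = 0.036/0.277 = 0.12996.
P(Treatment=low) = 0.017 + 0.032 + 0.019 + 0.016 = 0.084; P(Response=adverse | Treatment=low) = 0.016/0.084 = 0.19048.
Difference = -0.0605.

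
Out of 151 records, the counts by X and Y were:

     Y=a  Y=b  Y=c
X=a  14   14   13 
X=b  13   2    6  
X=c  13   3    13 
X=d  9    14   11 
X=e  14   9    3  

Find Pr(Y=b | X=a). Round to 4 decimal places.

0.3415

Total with X=a: 14 + 14 + 13 = 41.
P(Y=b | X=a) = 14/41 = 0.3415.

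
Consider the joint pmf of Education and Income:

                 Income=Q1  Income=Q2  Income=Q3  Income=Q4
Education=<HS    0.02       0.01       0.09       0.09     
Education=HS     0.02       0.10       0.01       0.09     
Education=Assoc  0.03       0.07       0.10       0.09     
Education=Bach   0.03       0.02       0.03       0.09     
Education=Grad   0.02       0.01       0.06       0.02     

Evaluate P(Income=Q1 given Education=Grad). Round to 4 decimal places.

0.1818

P(Education=Grad) = 0.02 + 0.01 + 0.06 + 0.02 = 0.11.
P(Income=Q1 | Education=Grad) = 0.02/0.11 = 0.1818.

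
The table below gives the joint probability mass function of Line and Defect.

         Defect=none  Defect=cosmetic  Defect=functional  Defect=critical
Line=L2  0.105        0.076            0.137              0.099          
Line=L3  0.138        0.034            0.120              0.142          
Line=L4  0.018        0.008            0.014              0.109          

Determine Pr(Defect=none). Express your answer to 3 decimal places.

P(Defect=none) = 0.105 + 0.138 + 0.018 = 0.261.

0.261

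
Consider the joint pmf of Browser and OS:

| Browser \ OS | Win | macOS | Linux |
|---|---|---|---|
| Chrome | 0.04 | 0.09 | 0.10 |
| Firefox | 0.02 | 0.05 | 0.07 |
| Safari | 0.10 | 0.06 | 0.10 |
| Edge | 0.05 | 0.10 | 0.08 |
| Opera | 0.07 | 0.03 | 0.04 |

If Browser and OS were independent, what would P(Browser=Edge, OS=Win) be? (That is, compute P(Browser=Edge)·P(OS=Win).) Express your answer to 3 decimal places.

0.064

P(Browser=Edge) = 0.05 + 0.10 + 0.08 = 0.23.
P(OS=Win) = 0.04 + 0.02 + 0.10 + 0.05 + 0.07 = 0.28.
Product: 0.23 × 0.28 = 0.064.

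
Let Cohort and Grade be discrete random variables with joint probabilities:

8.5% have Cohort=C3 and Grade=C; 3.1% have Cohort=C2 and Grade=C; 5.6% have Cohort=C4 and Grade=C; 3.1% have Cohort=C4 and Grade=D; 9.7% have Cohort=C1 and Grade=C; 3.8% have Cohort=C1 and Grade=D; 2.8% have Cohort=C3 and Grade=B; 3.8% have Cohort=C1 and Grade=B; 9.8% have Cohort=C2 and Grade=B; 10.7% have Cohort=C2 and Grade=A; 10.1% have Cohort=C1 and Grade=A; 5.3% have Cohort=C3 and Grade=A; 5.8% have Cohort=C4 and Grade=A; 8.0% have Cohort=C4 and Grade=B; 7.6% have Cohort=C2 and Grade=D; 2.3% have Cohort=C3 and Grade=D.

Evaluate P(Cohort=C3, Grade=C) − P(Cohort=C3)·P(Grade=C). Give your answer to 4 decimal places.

P(Cohort=C3) = 0.053 + 0.028 + 0.085 + 0.023 = 0.189.
P(Grade=C) = 0.097 + 0.031 + 0.085 + 0.056 = 0.269.
P(Cohort=C3, Grade=C) − P(Cohort=C3)P(Grade=C) = 0.085 − 0.189×0.269 = 0.0342.

0.0342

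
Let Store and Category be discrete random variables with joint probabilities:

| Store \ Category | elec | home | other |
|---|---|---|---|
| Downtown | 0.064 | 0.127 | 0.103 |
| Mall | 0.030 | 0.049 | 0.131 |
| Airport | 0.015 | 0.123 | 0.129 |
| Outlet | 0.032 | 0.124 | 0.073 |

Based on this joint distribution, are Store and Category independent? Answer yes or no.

no

P(Store=Mall) = 0.210 and P(Category=home) = 0.423, so their product is 0.08883, but P(Store=Mall, Category=home) = 0.049. Since these differ, Store and Category are not independent.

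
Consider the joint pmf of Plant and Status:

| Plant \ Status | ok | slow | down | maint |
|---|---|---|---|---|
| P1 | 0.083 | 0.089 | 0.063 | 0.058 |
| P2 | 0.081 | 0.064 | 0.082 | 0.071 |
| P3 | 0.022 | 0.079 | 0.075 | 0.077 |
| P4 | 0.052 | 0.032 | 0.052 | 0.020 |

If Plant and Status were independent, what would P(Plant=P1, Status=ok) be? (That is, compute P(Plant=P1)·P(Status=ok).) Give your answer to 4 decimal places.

0.0697

P(Plant=P1) = 0.083 + 0.089 + 0.063 + 0.058 = 0.293.
P(Status=ok) = 0.083 + 0.081 + 0.022 + 0.052 = 0.238.
Product: 0.293 × 0.238 = 0.0697.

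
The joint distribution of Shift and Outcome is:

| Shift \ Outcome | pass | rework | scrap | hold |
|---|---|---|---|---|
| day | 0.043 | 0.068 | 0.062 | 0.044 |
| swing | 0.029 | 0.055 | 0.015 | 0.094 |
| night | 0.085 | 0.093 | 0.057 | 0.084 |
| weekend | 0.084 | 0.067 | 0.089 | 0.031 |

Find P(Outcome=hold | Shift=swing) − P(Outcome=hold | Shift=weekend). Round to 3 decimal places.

0.373

P(Shift=swing) = 0.029 + 0.055 + 0.015 + 0.094 = 0.193; P(Outcome=hold | Shift=swing) = 0.094/0.193 = 0.4870.
P(Shift=weekend) = 0.084 + 0.067 + 0.089 + 0.031 = 0.271; P(Outcome=hold | Shift=weekend) = 0.031/0.271 = 0.1144.
Difference = 0.373.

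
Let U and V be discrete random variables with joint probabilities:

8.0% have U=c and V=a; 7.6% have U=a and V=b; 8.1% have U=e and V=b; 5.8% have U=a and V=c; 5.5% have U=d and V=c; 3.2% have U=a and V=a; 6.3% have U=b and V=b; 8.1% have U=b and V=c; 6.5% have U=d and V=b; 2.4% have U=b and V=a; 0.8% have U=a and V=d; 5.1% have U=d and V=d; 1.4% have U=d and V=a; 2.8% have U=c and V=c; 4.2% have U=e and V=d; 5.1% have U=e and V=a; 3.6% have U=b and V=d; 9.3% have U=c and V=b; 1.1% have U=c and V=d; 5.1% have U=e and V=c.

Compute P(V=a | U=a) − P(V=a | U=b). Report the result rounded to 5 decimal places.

P(U=a) = 0.032 + 0.076 + 0.058 + 0.008 = 0.174; P(V=a | U=a) = 0.032/0.174 = 0.183908.
P(U=b) = 0.024 + 0.063 + 0.081 + 0.036 = 0.204; P(V=a | U=b) = 0.024/0.204 = 0.117647.
Difference = 0.06626.

0.06626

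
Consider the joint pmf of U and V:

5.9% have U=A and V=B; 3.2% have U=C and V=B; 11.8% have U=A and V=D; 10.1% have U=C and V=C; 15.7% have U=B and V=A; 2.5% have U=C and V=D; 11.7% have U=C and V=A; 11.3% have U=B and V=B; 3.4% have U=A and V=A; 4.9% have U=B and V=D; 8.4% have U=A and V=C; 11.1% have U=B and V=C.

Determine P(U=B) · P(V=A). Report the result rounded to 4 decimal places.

P(U=B) = 0.157 + 0.113 + 0.111 + 0.049 = 0.430.
P(V=A) = 0.034 + 0.157 + 0.117 = 0.308.
Product: 0.430 × 0.308 = 0.1324.

0.1324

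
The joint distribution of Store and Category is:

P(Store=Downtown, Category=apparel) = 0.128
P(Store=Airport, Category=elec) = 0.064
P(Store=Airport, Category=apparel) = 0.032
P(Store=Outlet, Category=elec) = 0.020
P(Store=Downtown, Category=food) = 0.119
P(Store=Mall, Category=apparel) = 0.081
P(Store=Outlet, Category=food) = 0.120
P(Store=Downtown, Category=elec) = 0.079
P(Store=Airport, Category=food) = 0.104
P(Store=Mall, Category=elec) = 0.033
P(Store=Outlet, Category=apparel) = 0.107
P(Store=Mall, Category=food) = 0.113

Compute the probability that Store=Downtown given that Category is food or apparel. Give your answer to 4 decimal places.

0.3072

P(Category=food) = 0.119 + 0.113 + 0.104 + 0.120 = 0.456.
P(Category=apparel) = 0.128 + 0.081 + 0.032 + 0.107 = 0.348.
P(Category ∈ {food, apparel}) = 0.456 + 0.348 = 0.804; P(Store=Downtown, Category ∈ {food, apparel}) = 0.119 + 0.128 = 0.247.
P(Store=Downtown | Category ∈ {food, apparel}) = 0.247/0.804 = 0.3072.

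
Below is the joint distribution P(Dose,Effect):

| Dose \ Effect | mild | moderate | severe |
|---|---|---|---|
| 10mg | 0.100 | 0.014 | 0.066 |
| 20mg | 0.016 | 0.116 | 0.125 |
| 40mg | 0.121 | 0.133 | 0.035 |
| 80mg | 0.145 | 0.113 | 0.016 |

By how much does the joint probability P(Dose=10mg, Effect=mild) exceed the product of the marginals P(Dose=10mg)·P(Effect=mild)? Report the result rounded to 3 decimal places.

0.031

P(Dose=10mg) = 0.100 + 0.014 + 0.066 = 0.180.
P(Effect=mild) = 0.100 + 0.016 + 0.121 + 0.145 = 0.382.
P(Dose=10mg, Effect=mild) − P(Dose=10mg)P(Effect=mild) = 0.100 − 0.180×0.382 = 0.031.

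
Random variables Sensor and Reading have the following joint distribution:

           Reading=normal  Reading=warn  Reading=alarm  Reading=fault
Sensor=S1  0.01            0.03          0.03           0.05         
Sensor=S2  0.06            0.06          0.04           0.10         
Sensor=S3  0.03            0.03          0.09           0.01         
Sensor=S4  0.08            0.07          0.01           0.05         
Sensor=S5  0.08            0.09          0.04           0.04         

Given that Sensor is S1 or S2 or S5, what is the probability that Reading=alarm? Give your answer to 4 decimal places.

P(Sensor=S1) = 0.01 + 0.03 + 0.03 + 0.05 = 0.12.
P(Sensor=S2) = 0.06 + 0.06 + 0.04 + 0.10 = 0.26.
P(Sensor=S5) = 0.08 + 0.09 + 0.04 + 0.04 = 0.25.
P(Sensor ∈ {S1, S2, S5}) = 0.12 + 0.26 + 0.25 = 0.63; P(Reading=alarm, Sensor ∈ {S1, S2, S5}) = 0.03 + 0.04 + 0.04 = 0.11.
P(Reading=alarm | Sensor ∈ {S1, S2, S5}) = 0.11/0.63 = 0.1746.

0.1746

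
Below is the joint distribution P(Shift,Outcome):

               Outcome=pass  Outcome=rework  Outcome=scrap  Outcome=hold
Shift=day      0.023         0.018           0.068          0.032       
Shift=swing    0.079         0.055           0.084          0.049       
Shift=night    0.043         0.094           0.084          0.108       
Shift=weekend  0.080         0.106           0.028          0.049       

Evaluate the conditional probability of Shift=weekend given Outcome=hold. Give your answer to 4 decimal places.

0.2059

P(Outcome=hold) = 0.032 + 0.049 + 0.108 + 0.049 = 0.238.
P(Shift=weekend | Outcome=hold) = 0.049/0.238 = 0.2059.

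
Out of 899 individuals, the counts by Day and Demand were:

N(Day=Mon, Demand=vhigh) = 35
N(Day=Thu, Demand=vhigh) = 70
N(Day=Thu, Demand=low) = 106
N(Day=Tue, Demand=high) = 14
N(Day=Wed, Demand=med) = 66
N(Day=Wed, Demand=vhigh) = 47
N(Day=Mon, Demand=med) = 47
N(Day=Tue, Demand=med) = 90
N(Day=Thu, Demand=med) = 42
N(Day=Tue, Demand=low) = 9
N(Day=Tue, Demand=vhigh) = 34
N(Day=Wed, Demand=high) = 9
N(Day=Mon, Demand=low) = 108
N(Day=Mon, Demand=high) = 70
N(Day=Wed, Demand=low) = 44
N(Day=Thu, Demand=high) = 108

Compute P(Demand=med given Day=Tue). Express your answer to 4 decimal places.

Total with Day=Tue: 9 + 90 + 14 + 34 = 147.
P(Demand=med | Day=Tue) = 90/147 = 0.6122.

0.6122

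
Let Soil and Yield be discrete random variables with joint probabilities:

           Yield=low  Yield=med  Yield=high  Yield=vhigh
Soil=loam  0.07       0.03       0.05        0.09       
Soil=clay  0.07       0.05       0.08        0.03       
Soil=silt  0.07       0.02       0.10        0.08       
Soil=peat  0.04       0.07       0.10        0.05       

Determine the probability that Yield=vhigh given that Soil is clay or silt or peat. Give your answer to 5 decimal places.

P(Soil=clay) = 0.07 + 0.05 + 0.08 + 0.03 = 0.23.
P(Soil=silt) = 0.07 + 0.02 + 0.10 + 0.08 = 0.27.
P(Soil=peat) = 0.04 + 0.07 + 0.10 + 0.05 = 0.26.
P(Soil ∈ {clay, silt, peat}) = 0.23 + 0.27 + 0.26 = 0.76; P(Yield=vhigh, Soil ∈ {clay, silt, peat}) = 0.03 + 0.08 + 0.05 = 0.16.
P(Yield=vhigh | Soil ∈ {clay, silt, peat}) = 0.16/0.76 = 0.21053.

0.21053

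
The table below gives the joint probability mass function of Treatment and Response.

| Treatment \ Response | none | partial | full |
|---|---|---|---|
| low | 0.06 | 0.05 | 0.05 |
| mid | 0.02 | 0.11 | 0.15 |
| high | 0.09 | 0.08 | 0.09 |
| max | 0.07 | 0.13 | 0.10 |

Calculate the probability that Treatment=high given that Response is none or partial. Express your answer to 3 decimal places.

0.279

P(Response=none) = 0.06 + 0.02 + 0.09 + 0.07 = 0.24.
P(Response=partial) = 0.05 + 0.11 + 0.08 + 0.13 = 0.37.
P(Response ∈ {none, partial}) = 0.24 + 0.37 = 0.61; P(Treatment=high, Response ∈ {none, partial}) = 0.09 + 0.08 = 0.17.
P(Treatment=high | Response ∈ {none, partial}) = 0.17/0.61 = 0.279.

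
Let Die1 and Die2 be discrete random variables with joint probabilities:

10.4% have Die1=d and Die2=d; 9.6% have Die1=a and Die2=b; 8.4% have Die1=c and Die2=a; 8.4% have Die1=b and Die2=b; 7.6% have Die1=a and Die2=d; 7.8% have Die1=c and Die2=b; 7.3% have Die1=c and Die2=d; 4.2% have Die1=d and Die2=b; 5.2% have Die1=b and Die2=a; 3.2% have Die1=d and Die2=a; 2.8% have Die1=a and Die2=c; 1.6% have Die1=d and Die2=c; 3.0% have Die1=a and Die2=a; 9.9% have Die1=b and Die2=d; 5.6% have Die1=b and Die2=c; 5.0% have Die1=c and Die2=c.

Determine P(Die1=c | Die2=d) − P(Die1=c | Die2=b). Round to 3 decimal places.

-0.053

P(Die2=d) = 0.076 + 0.099 + 0.073 + 0.104 = 0.352; P(Die1=c | Die2=d) = 0.073/0.352 = 0.2074.
P(Die2=b) = 0.096 + 0.084 + 0.078 + 0.042 = 0.300; P(Die1=c | Die2=b) = 0.078/0.300 = 0.2600.
Difference = -0.053.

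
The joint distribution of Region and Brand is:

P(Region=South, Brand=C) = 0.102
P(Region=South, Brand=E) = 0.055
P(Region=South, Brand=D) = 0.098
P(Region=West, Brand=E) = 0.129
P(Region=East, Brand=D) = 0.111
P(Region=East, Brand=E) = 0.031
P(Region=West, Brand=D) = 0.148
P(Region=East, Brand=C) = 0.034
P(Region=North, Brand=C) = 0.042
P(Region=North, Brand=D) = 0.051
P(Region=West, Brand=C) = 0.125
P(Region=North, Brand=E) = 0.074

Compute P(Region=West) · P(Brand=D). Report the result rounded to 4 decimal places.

0.1640

P(Region=West) = 0.125 + 0.148 + 0.129 = 0.402.
P(Brand=D) = 0.051 + 0.098 + 0.111 + 0.148 = 0.408.
Product: 0.402 × 0.408 = 0.1640.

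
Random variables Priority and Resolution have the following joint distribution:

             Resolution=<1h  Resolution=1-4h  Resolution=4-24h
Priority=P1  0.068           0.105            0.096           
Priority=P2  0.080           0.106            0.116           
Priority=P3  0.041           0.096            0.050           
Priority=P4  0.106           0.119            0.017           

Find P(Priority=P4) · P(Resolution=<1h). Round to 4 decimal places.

P(Priority=P4) = 0.106 + 0.119 + 0.017 = 0.242.
P(Resolution=<1h) = 0.068 + 0.080 + 0.041 + 0.106 = 0.295.
Product: 0.242 × 0.295 = 0.0714.

0.0714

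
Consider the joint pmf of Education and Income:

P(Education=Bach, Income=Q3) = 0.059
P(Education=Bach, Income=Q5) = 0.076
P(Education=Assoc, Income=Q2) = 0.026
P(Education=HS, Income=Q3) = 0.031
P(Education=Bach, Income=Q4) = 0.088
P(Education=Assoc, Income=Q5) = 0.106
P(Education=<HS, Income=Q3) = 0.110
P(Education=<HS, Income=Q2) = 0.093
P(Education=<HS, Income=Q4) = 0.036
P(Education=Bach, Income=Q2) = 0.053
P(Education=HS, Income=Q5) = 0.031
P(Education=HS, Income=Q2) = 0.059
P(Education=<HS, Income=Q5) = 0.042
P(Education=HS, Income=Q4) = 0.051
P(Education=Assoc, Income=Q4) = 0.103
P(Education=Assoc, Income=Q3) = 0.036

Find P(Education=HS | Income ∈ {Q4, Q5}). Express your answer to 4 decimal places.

0.1538

P(Income=Q4) = 0.036 + 0.051 + 0.103 + 0.088 = 0.278.
P(Income=Q5) = 0.042 + 0.031 + 0.106 + 0.076 = 0.255.
P(Income ∈ {Q4, Q5}) = 0.278 + 0.255 = 0.533; P(Education=HS, Income ∈ {Q4, Q5}) = 0.051 + 0.031 = 0.082.
P(Education=HS | Income ∈ {Q4, Q5}) = 0.082/0.533 = 0.1538.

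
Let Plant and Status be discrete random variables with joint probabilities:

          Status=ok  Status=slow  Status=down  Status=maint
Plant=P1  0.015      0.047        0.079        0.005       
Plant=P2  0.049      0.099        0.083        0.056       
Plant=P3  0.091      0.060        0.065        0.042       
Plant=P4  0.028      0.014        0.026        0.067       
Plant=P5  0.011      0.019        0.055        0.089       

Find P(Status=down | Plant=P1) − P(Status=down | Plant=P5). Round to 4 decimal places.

P(Plant=P1) = 0.015 + 0.047 + 0.079 + 0.005 = 0.146; P(Status=down | Plant=P1) = 0.079/0.146 = 0.54110.
P(Plant=P5) = 0.011 + 0.019 + 0.055 + 0.089 = 0.174; P(Status=down | Plant=P5) = 0.055/0.174 = 0.31609.
Difference = 0.2250.

0.2250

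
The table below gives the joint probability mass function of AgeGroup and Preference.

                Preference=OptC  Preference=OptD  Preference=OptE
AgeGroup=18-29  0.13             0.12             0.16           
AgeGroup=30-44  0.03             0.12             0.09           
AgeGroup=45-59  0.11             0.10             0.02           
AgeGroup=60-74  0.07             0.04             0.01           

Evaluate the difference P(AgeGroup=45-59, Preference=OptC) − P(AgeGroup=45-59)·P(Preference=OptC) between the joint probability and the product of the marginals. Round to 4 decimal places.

P(AgeGroup=45-59) = 0.11 + 0.10 + 0.02 = 0.23.
P(Preference=OptC) = 0.13 + 0.03 + 0.11 + 0.07 = 0.34.
P(AgeGroup=45-59, Preference=OptC) − P(AgeGroup=45-59)P(Preference=OptC) = 0.11 − 0.23×0.34 = 0.0318.

0.0318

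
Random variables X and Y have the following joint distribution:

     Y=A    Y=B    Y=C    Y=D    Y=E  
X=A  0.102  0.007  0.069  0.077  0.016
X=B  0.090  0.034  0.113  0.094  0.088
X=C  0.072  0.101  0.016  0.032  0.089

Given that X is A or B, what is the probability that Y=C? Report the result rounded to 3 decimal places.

P(X=A) = 0.102 + 0.007 + 0.069 + 0.077 + 0.016 = 0.271.
P(X=B) = 0.090 + 0.034 + 0.113 + 0.094 + 0.088 = 0.419.
P(X ∈ {A, B}) = 0.271 + 0.419 = 0.690; P(Y=C, X ∈ {A, B}) = 0.069 + 0.113 = 0.182.
P(Y=C | X ∈ {A, B}) = 0.182/0.690 = 0.264.

0.264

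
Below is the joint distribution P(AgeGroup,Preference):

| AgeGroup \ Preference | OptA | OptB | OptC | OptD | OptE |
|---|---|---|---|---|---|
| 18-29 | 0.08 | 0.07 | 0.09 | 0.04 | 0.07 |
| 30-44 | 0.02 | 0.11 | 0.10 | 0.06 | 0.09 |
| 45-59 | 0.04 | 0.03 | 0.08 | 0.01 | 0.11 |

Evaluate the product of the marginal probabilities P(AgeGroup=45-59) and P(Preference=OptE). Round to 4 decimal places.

P(AgeGroup=45-59) = 0.04 + 0.03 + 0.08 + 0.01 + 0.11 = 0.27.
P(Preference=OptE) = 0.07 + 0.09 + 0.11 = 0.27.
Product: 0.27 × 0.27 = 0.0729.

0.0729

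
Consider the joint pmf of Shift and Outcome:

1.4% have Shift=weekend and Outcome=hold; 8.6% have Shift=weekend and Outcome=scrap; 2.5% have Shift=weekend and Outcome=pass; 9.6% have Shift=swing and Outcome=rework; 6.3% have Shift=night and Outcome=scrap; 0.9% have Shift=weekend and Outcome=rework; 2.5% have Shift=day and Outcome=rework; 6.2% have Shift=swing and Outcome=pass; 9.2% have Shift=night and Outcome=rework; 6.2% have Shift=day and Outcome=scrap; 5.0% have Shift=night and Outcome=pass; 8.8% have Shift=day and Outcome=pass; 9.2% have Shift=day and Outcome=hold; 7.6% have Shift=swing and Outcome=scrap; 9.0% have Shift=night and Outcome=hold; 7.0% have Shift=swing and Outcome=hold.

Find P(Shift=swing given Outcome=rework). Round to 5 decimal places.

P(Outcome=rework) = 0.025 + 0.096 + 0.092 + 0.009 = 0.222.
P(Shift=swing | Outcome=rework) = 0.096/0.222 = 0.43243.

0.43243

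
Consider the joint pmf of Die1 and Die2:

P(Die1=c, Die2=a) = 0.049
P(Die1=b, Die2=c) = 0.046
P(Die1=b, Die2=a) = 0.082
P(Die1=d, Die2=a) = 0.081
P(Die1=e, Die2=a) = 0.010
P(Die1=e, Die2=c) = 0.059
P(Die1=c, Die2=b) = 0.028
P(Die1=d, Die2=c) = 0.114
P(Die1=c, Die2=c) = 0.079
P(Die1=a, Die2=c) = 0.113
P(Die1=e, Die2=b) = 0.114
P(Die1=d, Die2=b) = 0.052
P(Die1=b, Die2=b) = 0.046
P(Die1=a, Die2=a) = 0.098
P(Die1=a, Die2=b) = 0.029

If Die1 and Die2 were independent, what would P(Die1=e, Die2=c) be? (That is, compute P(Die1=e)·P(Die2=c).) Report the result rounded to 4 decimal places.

0.0752

P(Die1=e) = 0.010 + 0.114 + 0.059 = 0.183.
P(Die2=c) = 0.113 + 0.046 + 0.079 + 0.114 + 0.059 = 0.411.
Product: 0.183 × 0.411 = 0.0752.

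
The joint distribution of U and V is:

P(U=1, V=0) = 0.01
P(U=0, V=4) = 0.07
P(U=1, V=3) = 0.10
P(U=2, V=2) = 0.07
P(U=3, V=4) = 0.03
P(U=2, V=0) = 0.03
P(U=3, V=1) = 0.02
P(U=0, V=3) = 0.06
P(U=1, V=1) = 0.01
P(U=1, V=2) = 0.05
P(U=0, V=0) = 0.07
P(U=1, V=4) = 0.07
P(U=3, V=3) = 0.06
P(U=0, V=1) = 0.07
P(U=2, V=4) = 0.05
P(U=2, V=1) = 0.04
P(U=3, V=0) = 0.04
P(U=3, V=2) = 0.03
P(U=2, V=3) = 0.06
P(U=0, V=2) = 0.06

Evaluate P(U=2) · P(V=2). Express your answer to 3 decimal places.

0.053

P(U=2) = 0.03 + 0.04 + 0.07 + 0.06 + 0.05 = 0.25.
P(V=2) = 0.06 + 0.05 + 0.07 + 0.03 = 0.21.
Product: 0.25 × 0.21 = 0.053.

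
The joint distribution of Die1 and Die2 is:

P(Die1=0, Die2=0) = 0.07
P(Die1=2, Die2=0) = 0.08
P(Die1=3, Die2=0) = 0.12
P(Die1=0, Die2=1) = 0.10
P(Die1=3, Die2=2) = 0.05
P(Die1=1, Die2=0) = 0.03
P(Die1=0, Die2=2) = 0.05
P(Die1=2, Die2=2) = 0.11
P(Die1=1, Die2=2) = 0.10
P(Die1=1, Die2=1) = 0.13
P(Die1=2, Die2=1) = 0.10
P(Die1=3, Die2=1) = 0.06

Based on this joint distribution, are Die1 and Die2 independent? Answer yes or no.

no

P(Die1=3) = 0.23 and P(Die2=0) = 0.30, so their product is 0.0690, but P(Die1=3, Die2=0) = 0.12. Since these differ, Die1 and Die2 are not independent.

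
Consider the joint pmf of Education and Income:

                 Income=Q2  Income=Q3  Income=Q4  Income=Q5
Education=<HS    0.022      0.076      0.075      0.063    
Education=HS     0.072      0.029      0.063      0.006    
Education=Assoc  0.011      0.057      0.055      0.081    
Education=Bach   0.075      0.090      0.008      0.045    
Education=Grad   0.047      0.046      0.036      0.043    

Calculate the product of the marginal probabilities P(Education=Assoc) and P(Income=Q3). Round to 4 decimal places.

P(Education=Assoc) = 0.011 + 0.057 + 0.055 + 0.081 = 0.204.
P(Income=Q3) = 0.076 + 0.029 + 0.057 + 0.090 + 0.046 = 0.298.
Product: 0.204 × 0.298 = 0.0608.

0.0608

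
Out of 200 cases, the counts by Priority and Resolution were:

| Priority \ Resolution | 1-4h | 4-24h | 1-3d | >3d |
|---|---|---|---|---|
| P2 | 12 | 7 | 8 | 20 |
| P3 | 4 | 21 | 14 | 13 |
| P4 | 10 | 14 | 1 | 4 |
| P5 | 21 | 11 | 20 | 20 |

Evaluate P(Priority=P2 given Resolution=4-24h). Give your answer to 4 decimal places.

0.1321

Total with Resolution=4-24h: 7 + 21 + 14 + 11 = 53.
P(Priority=P2 | Resolution=4-24h) = 7/53 = 0.1321.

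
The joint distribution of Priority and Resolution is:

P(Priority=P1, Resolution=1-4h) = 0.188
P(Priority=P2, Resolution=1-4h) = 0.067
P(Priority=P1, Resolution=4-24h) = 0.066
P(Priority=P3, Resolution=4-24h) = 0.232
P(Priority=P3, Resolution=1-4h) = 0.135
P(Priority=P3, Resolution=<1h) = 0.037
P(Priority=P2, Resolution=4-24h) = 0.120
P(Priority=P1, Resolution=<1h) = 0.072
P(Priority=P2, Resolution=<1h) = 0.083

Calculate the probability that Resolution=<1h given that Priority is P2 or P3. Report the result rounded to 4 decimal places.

P(Priority=P2) = 0.083 + 0.067 + 0.120 = 0.270.
P(Priority=P3) = 0.037 + 0.135 + 0.232 = 0.404.
P(Priority ∈ {P2, P3}) = 0.270 + 0.404 = 0.674; P(Resolution=<1h, Priority ∈ {P2, P3}) = 0.083 + 0.037 = 0.120.
P(Resolution=<1h | Priority ∈ {P2, P3}) = 0.120/0.674 = 0.1780.

0.1780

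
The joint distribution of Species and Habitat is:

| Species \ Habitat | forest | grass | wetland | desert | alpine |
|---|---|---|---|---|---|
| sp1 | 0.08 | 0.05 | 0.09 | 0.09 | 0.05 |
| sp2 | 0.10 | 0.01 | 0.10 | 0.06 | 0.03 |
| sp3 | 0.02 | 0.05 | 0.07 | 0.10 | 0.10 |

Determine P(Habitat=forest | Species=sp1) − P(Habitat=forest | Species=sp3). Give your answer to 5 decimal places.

0.16340

P(Species=sp1) = 0.08 + 0.05 + 0.09 + 0.09 + 0.05 = 0.36; P(Habitat=forest | Species=sp1) = 0.08/0.36 = 0.222222.
P(Species=sp3) = 0.02 + 0.05 + 0.07 + 0.10 + 0.10 = 0.34; P(Habitat=forest | Species=sp3) = 0.02/0.34 = 0.058824.
Difference = 0.16340.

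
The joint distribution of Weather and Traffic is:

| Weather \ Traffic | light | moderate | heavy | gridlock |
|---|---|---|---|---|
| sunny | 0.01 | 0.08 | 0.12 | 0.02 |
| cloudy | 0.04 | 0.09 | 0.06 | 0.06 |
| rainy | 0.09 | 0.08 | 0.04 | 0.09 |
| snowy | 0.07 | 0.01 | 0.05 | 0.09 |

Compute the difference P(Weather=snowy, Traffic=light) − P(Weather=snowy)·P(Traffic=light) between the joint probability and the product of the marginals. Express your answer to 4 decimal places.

P(Weather=snowy) = 0.07 + 0.01 + 0.05 + 0.09 = 0.22.
P(Traffic=light) = 0.01 + 0.04 + 0.09 + 0.07 = 0.21.
P(Weather=snowy, Traffic=light) − P(Weather=snowy)P(Traffic=light) = 0.07 − 0.22×0.21 = 0.0238.

0.0238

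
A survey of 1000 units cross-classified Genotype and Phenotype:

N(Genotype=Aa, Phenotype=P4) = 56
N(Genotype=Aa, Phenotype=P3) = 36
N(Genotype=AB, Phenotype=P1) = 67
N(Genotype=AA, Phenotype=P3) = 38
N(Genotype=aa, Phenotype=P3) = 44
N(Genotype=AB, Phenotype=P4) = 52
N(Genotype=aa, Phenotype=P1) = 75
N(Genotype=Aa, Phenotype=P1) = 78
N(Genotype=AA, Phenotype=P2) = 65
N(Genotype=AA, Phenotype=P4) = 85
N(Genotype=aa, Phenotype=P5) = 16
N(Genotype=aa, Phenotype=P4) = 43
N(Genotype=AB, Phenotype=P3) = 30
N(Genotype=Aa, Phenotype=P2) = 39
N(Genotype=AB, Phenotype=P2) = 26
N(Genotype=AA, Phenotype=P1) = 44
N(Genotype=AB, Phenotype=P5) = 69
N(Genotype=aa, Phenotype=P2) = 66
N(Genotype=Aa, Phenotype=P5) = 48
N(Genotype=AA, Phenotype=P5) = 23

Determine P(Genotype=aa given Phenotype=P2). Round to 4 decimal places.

0.3367

Total with Phenotype=P2: 65 + 39 + 66 + 26 = 196.
P(Genotype=aa | Phenotype=P2) = 66/196 = 0.3367.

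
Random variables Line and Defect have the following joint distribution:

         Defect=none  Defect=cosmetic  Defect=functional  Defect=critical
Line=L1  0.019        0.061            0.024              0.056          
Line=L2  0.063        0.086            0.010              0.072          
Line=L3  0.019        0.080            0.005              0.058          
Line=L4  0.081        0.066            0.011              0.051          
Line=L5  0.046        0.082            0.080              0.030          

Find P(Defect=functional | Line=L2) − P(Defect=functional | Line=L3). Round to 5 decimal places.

P(Line=L2) = 0.063 + 0.086 + 0.010 + 0.072 = 0.231; P(Defect=functional | Line=L2) = 0.010/0.231 = 0.043290.
P(Line=L3) = 0.019 + 0.080 + 0.005 + 0.058 = 0.162; P(Defect=functional | Line=L3) = 0.005/0.162 = 0.030864.
Difference = 0.01243.

0.01243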